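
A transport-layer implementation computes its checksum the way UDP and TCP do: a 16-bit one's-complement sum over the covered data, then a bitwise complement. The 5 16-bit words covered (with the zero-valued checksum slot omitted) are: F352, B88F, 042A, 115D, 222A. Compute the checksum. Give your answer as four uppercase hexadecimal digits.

1C6C

One's-complement addition (fold any carry out of bit 15 back into bit 0):
  0xF352 + 0xB88F = 0x1ABE1 → wrap carry → 0xABE2
  0xABE2 + 0x042A = 0x0B00C
  0xB00C + 0x115D = 0x0C169
  0xC169 + 0x222A = 0x0E393
One's-complement sum = 0xE393.
Checksum = ~0xE393 & 0xFFFF = 0x1C6C.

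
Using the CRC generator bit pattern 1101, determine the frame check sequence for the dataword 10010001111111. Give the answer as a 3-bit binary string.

010

Append 3 zeros: 10010001111111000. Divide by 1101 (XOR where the leading bit is 1):
  pos 0: 1001 XOR 1101 = 0100
  pos 1: 1000 XOR 1101 = 0101
  pos 2: 1010 XOR 1101 = 0111
  pos 3: 1110 XOR 1101 = 0011
  pos 5: 1111 XOR 1101 = 0010
  pos 7: 1011 XOR 1101 = 0110
  pos 8: 1101 XOR 1101 = 0000
  pos 12: 1100 XOR 1101 = 0001
Remainder (last 3 bits) = 010. This is the CRC / FCS.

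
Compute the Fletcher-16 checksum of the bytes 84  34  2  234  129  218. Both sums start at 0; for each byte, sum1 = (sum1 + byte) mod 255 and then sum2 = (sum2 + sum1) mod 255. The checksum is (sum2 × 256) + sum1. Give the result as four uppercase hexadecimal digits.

4BBF

Running sums (mod 255):
  after byte 0 (84): sum1=84, sum2=84
  after byte 1 (34): sum1=118, sum2=202
  after byte 2 (2): sum1=120, sum2=67
  after byte 3 (234): sum1=99, sum2=166
  after byte 4 (129): sum1=228, sum2=139
  after byte 5 (218): sum1=191, sum2=75
Checksum = sum2·256 + sum1 = 75·256 + 191 = 19391 = 0x4BBF.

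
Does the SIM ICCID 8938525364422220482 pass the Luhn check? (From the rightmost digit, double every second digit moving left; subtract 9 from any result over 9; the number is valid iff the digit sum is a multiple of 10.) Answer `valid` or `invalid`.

From the right, keep odd positions and double even positions (subtract 9 from any doubled value over 9):
  doubled (positions 2,4,...): 7 0 4 4 8 6 4 7 9 → sum 49
  kept (positions 1,3,...): 2 4 2 2 4 6 5 5 3 8 → sum 41
Total = 90.
90 mod 10 = 0, so the number is valid.

valid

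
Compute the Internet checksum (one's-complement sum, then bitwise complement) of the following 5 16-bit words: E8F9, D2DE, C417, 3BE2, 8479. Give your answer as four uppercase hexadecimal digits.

BFB3

One's-complement addition (fold any carry out of bit 15 back into bit 0):
  0xE8F9 + 0xD2DE = 0x1BBD7 → wrap carry → 0xBBD8
  0xBBD8 + 0xC417 = 0x17FEF → wrap carry → 0x7FF0
  0x7FF0 + 0x3BE2 = 0x0BBD2
  0xBBD2 + 0x8479 = 0x1404B → wrap carry → 0x404C
One's-complement sum = 0x404C.
Checksum = ~0x404C & 0xFFFF = 0xBFB3.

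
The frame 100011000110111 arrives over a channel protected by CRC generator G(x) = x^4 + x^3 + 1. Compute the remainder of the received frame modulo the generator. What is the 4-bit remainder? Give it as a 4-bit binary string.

0110

Modulo-2 division of 100011000110111 by 11001:
  pos 0: 10001 XOR 11001 = 01000
  pos 1: 10001 XOR 11001 = 01000
  pos 2: 10000 XOR 11001 = 01001
  pos 3: 10010 XOR 11001 = 01011
  pos 4: 10110 XOR 11001 = 01111
  pos 5: 11111 XOR 11001 = 00110
  pos 7: 11010 XOR 11001 = 00011
  pos 10: 11111 XOR 11001 = 00110
Remainder = 0110 (nonzero — an error is detected).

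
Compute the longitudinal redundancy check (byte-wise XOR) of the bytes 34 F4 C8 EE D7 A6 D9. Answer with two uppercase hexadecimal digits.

4E

XOR the bytes together:
  start with 0x34
  0x34 ⊕ 0xF4 = 0xC0
  0xC0 ⊕ 0xC8 = 0x08
  0x08 ⊕ 0xEE = 0xE6
  0xE6 ⊕ 0xD7 = 0x31
  0x31 ⊕ 0xA6 = 0x97
  0x97 ⊕ 0xD9 = 0x4E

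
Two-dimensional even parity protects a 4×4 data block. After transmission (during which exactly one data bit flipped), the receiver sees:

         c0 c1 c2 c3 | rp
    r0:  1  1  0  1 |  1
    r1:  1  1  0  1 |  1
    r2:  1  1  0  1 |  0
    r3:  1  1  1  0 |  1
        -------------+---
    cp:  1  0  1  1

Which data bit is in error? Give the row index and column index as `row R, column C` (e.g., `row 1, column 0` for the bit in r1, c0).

Recompute each row's even parity and compare to rp:
  r0: data parity 1, sent rp 1 → ok
  r1: data parity 1, sent rp 1 → ok
  r2: data parity 1, sent rp 0 → mismatch
  r3: data parity 1, sent rp 1 → ok
Recompute each column's even parity and compare to cp:
  c0: data parity 0, sent cp 1 → mismatch
  c1: data parity 0, sent cp 0 → ok
  c2: data parity 1, sent cp 1 → ok
  c3: data parity 1, sent cp 1 → ok
Exactly one row (r2) and one column (c0) fail → the flipped bit is at their intersection.

row 2, column 0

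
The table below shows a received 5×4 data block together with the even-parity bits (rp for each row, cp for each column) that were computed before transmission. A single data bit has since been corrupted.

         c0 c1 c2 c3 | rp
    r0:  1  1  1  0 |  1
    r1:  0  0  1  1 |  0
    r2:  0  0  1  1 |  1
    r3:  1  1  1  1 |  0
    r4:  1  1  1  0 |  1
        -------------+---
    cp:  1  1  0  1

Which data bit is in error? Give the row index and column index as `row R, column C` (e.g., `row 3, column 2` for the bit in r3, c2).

Recompute each row's even parity and compare to rp:
  r0: data parity 1, sent rp 1 → ok
  r1: data parity 0, sent rp 0 → ok
  r2: data parity 0, sent rp 1 → mismatch
  r3: data parity 0, sent rp 0 → ok
  r4: data parity 1, sent rp 1 → ok
Recompute each column's even parity and compare to cp:
  c0: data parity 1, sent cp 1 → ok
  c1: data parity 1, sent cp 1 → ok
  c2: data parity 1, sent cp 0 → mismatch
  c3: data parity 1, sent cp 1 → ok
Exactly one row (r2) and one column (c2) fail → the flipped bit is at their intersection.

row 2, column 2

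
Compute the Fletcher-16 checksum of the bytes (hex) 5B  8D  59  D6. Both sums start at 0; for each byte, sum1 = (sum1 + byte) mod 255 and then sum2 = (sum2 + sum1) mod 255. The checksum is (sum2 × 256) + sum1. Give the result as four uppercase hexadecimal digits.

Running sums (mod 255):
  after byte 0 (5B): sum1=91, sum2=91
  after byte 1 (8D): sum1=232, sum2=68
  after byte 2 (59): sum1=66, sum2=134
  after byte 3 (D6): sum1=25, sum2=159
Checksum = sum2·256 + sum1 = 159·256 + 25 = 40729 = 0x9F19.

9F19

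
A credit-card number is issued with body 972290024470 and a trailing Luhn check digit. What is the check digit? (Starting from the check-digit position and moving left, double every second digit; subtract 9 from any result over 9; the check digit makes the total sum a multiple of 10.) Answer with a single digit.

8

Partial digits right→left: 0 7 4 4 2 0 0 9 2 2 7 9
Double every second digit counting from the check-digit position (so the 1st, 3rd, 5th, ... of the partial from the right).
  doubled (with −9 where >9): 0 8 4 0 4 5 → sum 21
  kept as-is: 7 4 0 9 2 9 → sum 31
Total = 21 + 31 = 52.
Check digit = (10 − (52 mod 10)) mod 10 = 8.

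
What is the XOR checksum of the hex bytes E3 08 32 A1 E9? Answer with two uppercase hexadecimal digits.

91

XOR the bytes together:
  start with 0xE3
  0xE3 ⊕ 0x08 = 0xEB
  0xEB ⊕ 0x32 = 0xD9
  0xD9 ⊕ 0xA1 = 0x78
  0x78 ⊕ 0xE9 = 0x91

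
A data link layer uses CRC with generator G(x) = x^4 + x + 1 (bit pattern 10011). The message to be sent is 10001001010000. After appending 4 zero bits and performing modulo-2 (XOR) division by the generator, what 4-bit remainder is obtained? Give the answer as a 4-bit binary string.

1011

Append 4 zeros: 100010010100000000. Divide by 10011 (XOR where the leading bit is 1):
  pos 0: 10001 XOR 10011 = 00010
  pos 3: 10001 XOR 10011 = 00010
  pos 6: 10010 XOR 10011 = 00001
  pos 10: 10000 XOR 10011 = 00011
  pos 13: 11000 XOR 10011 = 01011
Remainder (last 4 bits) = 1011. This is the CRC / FCS.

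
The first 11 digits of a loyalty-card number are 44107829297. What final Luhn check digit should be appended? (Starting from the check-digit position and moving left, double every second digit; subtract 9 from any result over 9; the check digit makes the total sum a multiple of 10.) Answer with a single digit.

2

Partial digits right→left: 7 9 2 9 2 8 7 0 1 4 4
Double every second digit counting from the check-digit position (so the 1st, 3rd, 5th, ... of the partial from the right).
  doubled (with −9 where >9): 5 4 4 5 2 8 → sum 28
  kept as-is: 9 9 8 0 4 → sum 30
Total = 28 + 30 = 58.
Check digit = (10 − (58 mod 10)) mod 10 = 2.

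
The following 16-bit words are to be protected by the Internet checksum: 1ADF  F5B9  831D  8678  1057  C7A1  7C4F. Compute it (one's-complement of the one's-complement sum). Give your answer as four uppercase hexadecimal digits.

One's-complement addition (fold any carry out of bit 15 back into bit 0):
  0x1ADF + 0xF5B9 = 0x11098 → wrap carry → 0x1099
  0x1099 + 0x831D = 0x093B6
  0x93B6 + 0x8678 = 0x11A2E → wrap carry → 0x1A2F
  0x1A2F + 0x1057 = 0x02A86
  0x2A86 + 0xC7A1 = 0x0F227
  0xF227 + 0x7C4F = 0x16E76 → wrap carry → 0x6E77
One's-complement sum = 0x6E77.
Checksum = ~0x6E77 & 0xFFFF = 0x9188.

9188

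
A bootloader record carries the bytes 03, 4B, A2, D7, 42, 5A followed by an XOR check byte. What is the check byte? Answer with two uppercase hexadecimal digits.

XOR the bytes together:
  start with 0x03
  0x03 ⊕ 0x4B = 0x48
  0x48 ⊕ 0xA2 = 0xEA
  0xEA ⊕ 0xD7 = 0x3D
  0x3D ⊕ 0x42 = 0x7F
  0x7F ⊕ 0x5A = 0x25

25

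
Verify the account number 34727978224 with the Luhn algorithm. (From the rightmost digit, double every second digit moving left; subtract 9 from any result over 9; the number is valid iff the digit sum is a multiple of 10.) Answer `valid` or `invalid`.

From the right, keep odd positions and double even positions (subtract 9 from any doubled value over 9):
  doubled (positions 2,4,...): 4 7 9 4 8 → sum 32
  kept (positions 1,3,...): 4 2 7 7 7 3 → sum 30
Total = 62.
62 mod 10 = 2, so the number is invalid.

invalid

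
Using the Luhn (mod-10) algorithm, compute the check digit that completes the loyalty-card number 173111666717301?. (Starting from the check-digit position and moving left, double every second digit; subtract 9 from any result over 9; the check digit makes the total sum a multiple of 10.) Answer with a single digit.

Partial digits right→left: 1 0 3 7 1 7 6 6 6 1 1 1 3 7 1
Double every second digit counting from the check-digit position (so the 1st, 3rd, 5th, ... of the partial from the right).
  doubled (with −9 where >9): 2 6 2 3 3 2 6 2 → sum 26
  kept as-is: 0 7 7 6 1 1 7 → sum 29
Total = 26 + 29 = 55.
Check digit = (10 − (55 mod 10)) mod 10 = 5.

5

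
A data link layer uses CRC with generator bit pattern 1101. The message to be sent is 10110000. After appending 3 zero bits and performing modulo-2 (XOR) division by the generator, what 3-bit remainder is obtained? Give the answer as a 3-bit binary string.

Append 3 zeros: 10110000000. Divide by 1101 (XOR where the leading bit is 1):
  pos 0: 1011 XOR 1101 = 0110
  pos 1: 1100 XOR 1101 = 0001
  pos 4: 1000 XOR 1101 = 0101
  pos 5: 1010 XOR 1101 = 0111
  pos 6: 1110 XOR 1101 = 0011
Remainder (last 3 bits) = 110. This is the CRC / FCS.

110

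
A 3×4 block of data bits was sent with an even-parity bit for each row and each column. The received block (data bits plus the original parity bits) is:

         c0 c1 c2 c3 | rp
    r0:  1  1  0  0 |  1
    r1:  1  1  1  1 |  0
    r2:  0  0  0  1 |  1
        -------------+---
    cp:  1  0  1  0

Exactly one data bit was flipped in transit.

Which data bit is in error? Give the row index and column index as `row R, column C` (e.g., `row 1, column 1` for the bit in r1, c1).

Recompute each row's even parity and compare to rp:
  r0: data parity 0, sent rp 1 → mismatch
  r1: data parity 0, sent rp 0 → ok
  r2: data parity 1, sent rp 1 → ok
Recompute each column's even parity and compare to cp:
  c0: data parity 0, sent cp 1 → mismatch
  c1: data parity 0, sent cp 0 → ok
  c2: data parity 1, sent cp 1 → ok
  c3: data parity 0, sent cp 0 → ok
Exactly one row (r0) and one column (c0) fail → the flipped bit is at their intersection.

row 0, column 0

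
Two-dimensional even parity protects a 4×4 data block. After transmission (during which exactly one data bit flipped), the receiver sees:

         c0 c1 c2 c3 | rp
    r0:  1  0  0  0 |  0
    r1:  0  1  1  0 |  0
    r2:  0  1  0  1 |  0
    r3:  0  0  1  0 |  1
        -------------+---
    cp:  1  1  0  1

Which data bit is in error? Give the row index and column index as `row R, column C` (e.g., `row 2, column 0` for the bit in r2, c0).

row 0, column 1

Recompute each row's even parity and compare to rp:
  r0: data parity 1, sent rp 0 → mismatch
  r1: data parity 0, sent rp 0 → ok
  r2: data parity 0, sent rp 0 → ok
  r3: data parity 1, sent rp 1 → ok
Recompute each column's even parity and compare to cp:
  c0: data parity 1, sent cp 1 → ok
  c1: data parity 0, sent cp 1 → mismatch
  c2: data parity 0, sent cp 0 → ok
  c3: data parity 1, sent cp 1 → ok
Exactly one row (r0) and one column (c1) fail → the flipped bit is at their intersection.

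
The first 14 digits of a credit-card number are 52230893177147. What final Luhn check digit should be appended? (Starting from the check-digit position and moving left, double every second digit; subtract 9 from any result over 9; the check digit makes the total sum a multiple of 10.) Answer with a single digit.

Partial digits right→left: 7 4 1 7 7 1 3 9 8 0 3 2 2 5
Double every second digit counting from the check-digit position (so the 1st, 3rd, 5th, ... of the partial from the right).
  doubled (with −9 where >9): 5 2 5 6 7 6 4 → sum 35
  kept as-is: 4 7 1 9 0 2 5 → sum 28
Total = 35 + 28 = 63.
Check digit = (10 − (63 mod 10)) mod 10 = 7.

7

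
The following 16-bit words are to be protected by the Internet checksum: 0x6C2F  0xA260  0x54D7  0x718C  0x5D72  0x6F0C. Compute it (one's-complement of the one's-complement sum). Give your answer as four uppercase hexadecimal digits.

One's-complement addition (fold any carry out of bit 15 back into bit 0):
  0x6C2F + 0xA260 = 0x10E8F → wrap carry → 0x0E90
  0x0E90 + 0x54D7 = 0x06367
  0x6367 + 0x718C = 0x0D4F3
  0xD4F3 + 0x5D72 = 0x13265 → wrap carry → 0x3266
  0x3266 + 0x6F0C = 0x0A172
One's-complement sum = 0xA172.
Checksum = ~0xA172 & 0xFFFF = 0x5E8D.

5E8D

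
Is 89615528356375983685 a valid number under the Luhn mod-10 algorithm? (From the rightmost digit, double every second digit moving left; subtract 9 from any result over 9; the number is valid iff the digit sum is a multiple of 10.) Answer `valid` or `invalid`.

From the right, keep odd positions and double even positions (subtract 9 from any doubled value over 9):
  doubled (positions 2,4,...): 7 6 9 5 3 6 4 1 3 7 → sum 51
  kept (positions 1,3,...): 5 6 8 5 3 5 8 5 1 9 → sum 55
Total = 106.
106 mod 10 = 6, so the number is invalid.

invalid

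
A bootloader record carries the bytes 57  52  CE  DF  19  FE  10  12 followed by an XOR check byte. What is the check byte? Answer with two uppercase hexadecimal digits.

XOR the bytes together:
  start with 0x57
  0x57 ⊕ 0x52 = 0x05
  0x05 ⊕ 0xCE = 0xCB
  0xCB ⊕ 0xDF = 0x14
  0x14 ⊕ 0x19 = 0x0D
  0x0D ⊕ 0xFE = 0xF3
  0xF3 ⊕ 0x10 = 0xE3
  0xE3 ⊕ 0x12 = 0xF1

F1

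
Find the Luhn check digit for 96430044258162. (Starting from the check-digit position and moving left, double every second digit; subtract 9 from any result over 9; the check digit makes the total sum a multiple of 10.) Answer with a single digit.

Partial digits right→left: 2 6 1 8 5 2 4 4 0 0 3 4 6 9
Double every second digit counting from the check-digit position (so the 1st, 3rd, 5th, ... of the partial from the right).
  doubled (with −9 where >9): 4 2 1 8 0 6 3 → sum 24
  kept as-is: 6 8 2 4 0 4 9 → sum 33
Total = 24 + 33 = 57.
Check digit = (10 − (57 mod 10)) mod 10 = 3.

3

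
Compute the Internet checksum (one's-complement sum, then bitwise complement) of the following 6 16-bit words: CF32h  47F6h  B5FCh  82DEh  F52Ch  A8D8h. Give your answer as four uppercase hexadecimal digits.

One's-complement addition (fold any carry out of bit 15 back into bit 0):
  0xCF32 + 0x47F6 = 0x11728 → wrap carry → 0x1729
  0x1729 + 0xB5FC = 0x0CD25
  0xCD25 + 0x82DE = 0x15003 → wrap carry → 0x5004
  0x5004 + 0xF52C = 0x14530 → wrap carry → 0x4531
  0x4531 + 0xA8D8 = 0x0EE09
One's-complement sum = 0xEE09.
Checksum = ~0xEE09 & 0xFFFF = 0x11F6.

11F6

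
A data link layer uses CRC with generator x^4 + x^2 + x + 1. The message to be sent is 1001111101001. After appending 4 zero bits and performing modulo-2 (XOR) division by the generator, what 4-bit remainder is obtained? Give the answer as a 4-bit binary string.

1100

Append 4 zeros: 10011111010010000. Divide by 10111 (XOR where the leading bit is 1):
  pos 0: 10011 XOR 10111 = 00100
  pos 2: 10011 XOR 10111 = 00100
  pos 4: 10010 XOR 10111 = 00101
  pos 6: 10110 XOR 10111 = 00001
  pos 10: 10100 XOR 10111 = 00011
Remainder (last 4 bits) = 1100. This is the CRC / FCS.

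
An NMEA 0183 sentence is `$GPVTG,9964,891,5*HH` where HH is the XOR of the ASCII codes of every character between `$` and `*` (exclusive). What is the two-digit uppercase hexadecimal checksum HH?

XOR the ASCII codes of the payload characters:
  'G' = 0x47 → acc = 0x47
  'P' = 0x50 → acc = 0x17
  'V' = 0x56 → acc = 0x41
  'T' = 0x54 → acc = 0x15
  'G' = 0x47 → acc = 0x52
  ',' = 0x2C → acc = 0x7E
  '9' = 0x39 → acc = 0x47
  '9' = 0x39 → acc = 0x7E
  '6' = 0x36 → acc = 0x48
  '4' = 0x34 → acc = 0x7C
  ',' = 0x2C → acc = 0x50
  '8' = 0x38 → acc = 0x68
  '9' = 0x39 → acc = 0x51
  '1' = 0x31 → acc = 0x60
  ',' = 0x2C → acc = 0x4C
  '5' = 0x35 → acc = 0x79
Checksum = 0x79.

79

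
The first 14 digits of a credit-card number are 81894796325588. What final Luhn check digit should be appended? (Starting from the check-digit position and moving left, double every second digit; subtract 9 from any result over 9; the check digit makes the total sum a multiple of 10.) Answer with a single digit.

4

Partial digits right→left: 8 8 5 5 2 3 6 9 7 4 9 8 1 8
Double every second digit counting from the check-digit position (so the 1st, 3rd, 5th, ... of the partial from the right).
  doubled (with −9 where >9): 7 1 4 3 5 9 2 → sum 31
  kept as-is: 8 5 3 9 4 8 8 → sum 45
Total = 31 + 45 = 76.
Check digit = (10 − (76 mod 10)) mod 10 = 4.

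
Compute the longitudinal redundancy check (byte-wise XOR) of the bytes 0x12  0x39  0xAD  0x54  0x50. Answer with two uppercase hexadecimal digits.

82

XOR the bytes together:
  start with 0x12
  0x12 ⊕ 0x39 = 0x2B
  0x2B ⊕ 0xAD = 0x86
  0x86 ⊕ 0x54 = 0xD2
  0xD2 ⊕ 0x50 = 0x82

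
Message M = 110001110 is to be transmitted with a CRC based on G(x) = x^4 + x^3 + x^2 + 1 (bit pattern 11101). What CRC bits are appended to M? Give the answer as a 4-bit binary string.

Append 4 zeros: 1100011100000. Divide by 11101 (XOR where the leading bit is 1):
  pos 0: 11000 XOR 11101 = 00101
  pos 2: 10111 XOR 11101 = 01010
  pos 3: 10101 XOR 11101 = 01000
  pos 4: 10000 XOR 11101 = 01101
  pos 5: 11010 XOR 11101 = 00111
  pos 7: 11100 XOR 11101 = 00001
Remainder (last 4 bits) = 0010. This is the CRC / FCS.

0010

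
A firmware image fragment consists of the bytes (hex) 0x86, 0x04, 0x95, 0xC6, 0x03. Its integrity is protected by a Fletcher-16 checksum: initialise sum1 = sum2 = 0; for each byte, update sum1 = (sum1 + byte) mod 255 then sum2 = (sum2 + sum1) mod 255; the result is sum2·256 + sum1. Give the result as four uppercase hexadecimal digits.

Running sums (mod 255):
  after byte 0 (0x86): sum1=134, sum2=134
  after byte 1 (0x04): sum1=138, sum2=17
  after byte 2 (0x95): sum1=32, sum2=49
  after byte 3 (0xC6): sum1=230, sum2=24
  after byte 4 (0x03): sum1=233, sum2=2
Checksum = sum2·256 + sum1 = 2·256 + 233 = 745 = 0x02E9.

02E9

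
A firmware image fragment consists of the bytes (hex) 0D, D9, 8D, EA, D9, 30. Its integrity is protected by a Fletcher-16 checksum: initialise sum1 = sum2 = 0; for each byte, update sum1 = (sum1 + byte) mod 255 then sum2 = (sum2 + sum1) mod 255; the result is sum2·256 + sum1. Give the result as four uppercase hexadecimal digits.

Running sums (mod 255):
  after byte 0 (0D): sum1=13, sum2=13
  after byte 1 (D9): sum1=230, sum2=243
  after byte 2 (8D): sum1=116, sum2=104
  after byte 3 (EA): sum1=95, sum2=199
  after byte 4 (D9): sum1=57, sum2=1
  after byte 5 (30): sum1=105, sum2=106
Checksum = sum2·256 + sum1 = 106·256 + 105 = 27241 = 0x6A69.

6A69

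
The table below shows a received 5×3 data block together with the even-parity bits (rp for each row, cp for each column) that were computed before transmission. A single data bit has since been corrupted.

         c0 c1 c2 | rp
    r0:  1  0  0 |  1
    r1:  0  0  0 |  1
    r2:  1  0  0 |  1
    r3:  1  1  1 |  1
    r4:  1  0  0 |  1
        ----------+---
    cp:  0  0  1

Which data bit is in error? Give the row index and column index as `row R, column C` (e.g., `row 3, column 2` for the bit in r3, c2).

row 1, column 1

Recompute each row's even parity and compare to rp:
  r0: data parity 1, sent rp 1 → ok
  r1: data parity 0, sent rp 1 → mismatch
  r2: data parity 1, sent rp 1 → ok
  r3: data parity 1, sent rp 1 → ok
  r4: data parity 1, sent rp 1 → ok
Recompute each column's even parity and compare to cp:
  c0: data parity 0, sent cp 0 → ok
  c1: data parity 1, sent cp 0 → mismatch
  c2: data parity 1, sent cp 1 → ok
Exactly one row (r1) and one column (c1) fail → the flipped bit is at their intersection.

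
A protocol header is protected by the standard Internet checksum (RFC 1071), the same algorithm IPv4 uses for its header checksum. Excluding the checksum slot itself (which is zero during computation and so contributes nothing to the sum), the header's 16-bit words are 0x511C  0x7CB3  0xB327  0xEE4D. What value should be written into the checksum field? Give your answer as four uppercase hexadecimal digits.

One's-complement addition (fold any carry out of bit 15 back into bit 0):
  0x511C + 0x7CB3 = 0x0CDCF
  0xCDCF + 0xB327 = 0x180F6 → wrap carry → 0x80F7
  0x80F7 + 0xEE4D = 0x16F44 → wrap carry → 0x6F45
One's-complement sum = 0x6F45.
Checksum = ~0x6F45 & 0xFFFF = 0x90BA.

90BA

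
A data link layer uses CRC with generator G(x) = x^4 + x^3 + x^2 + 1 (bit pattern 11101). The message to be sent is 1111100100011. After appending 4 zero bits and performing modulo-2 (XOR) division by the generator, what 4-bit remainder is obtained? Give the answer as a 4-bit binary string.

Append 4 zeros: 11111001000110000. Divide by 11101 (XOR where the leading bit is 1):
  pos 0: 11111 XOR 11101 = 00010
  pos 3: 10001 XOR 11101 = 01100
  pos 4: 11000 XOR 11101 = 00101
  pos 6: 10100 XOR 11101 = 01001
  pos 7: 10011 XOR 11101 = 01110
  pos 8: 11101 XOR 11101 = 00000
Remainder (last 4 bits) = 0000. This is the CRC / FCS.

0000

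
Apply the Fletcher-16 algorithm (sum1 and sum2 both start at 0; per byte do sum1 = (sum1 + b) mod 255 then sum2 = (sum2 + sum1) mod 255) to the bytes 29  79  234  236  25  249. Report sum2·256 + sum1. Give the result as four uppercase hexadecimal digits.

D957

Running sums (mod 255):
  after byte 0 (29): sum1=29, sum2=29
  after byte 1 (79): sum1=108, sum2=137
  after byte 2 (234): sum1=87, sum2=224
  after byte 3 (236): sum1=68, sum2=37
  after byte 4 (25): sum1=93, sum2=130
  after byte 5 (249): sum1=87, sum2=217
Checksum = sum2·256 + sum1 = 217·256 + 87 = 55639 = 0xD957.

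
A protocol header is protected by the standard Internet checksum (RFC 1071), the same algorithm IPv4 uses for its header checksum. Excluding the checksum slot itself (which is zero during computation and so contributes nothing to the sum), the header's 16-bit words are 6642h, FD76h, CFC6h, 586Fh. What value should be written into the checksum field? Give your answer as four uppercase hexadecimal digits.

One's-complement addition (fold any carry out of bit 15 back into bit 0):
  0x6642 + 0xFD76 = 0x163B8 → wrap carry → 0x63B9
  0x63B9 + 0xCFC6 = 0x1337F → wrap carry → 0x3380
  0x3380 + 0x586F = 0x08BEF
One's-complement sum = 0x8BEF.
Checksum = ~0x8BEF & 0xFFFF = 0x7410.

7410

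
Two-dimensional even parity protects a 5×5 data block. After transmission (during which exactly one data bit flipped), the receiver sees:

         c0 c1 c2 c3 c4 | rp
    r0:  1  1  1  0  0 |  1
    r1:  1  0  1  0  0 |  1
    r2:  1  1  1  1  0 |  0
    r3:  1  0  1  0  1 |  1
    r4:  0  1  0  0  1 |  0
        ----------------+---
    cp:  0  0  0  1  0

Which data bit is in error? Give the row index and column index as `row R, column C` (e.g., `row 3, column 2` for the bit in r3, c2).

Recompute each row's even parity and compare to rp:
  r0: data parity 1, sent rp 1 → ok
  r1: data parity 0, sent rp 1 → mismatch
  r2: data parity 0, sent rp 0 → ok
  r3: data parity 1, sent rp 1 → ok
  r4: data parity 0, sent rp 0 → ok
Recompute each column's even parity and compare to cp:
  c0: data parity 0, sent cp 0 → ok
  c1: data parity 1, sent cp 0 → mismatch
  c2: data parity 0, sent cp 0 → ok
  c3: data parity 1, sent cp 1 → ok
  c4: data parity 0, sent cp 0 → ok
Exactly one row (r1) and one column (c1) fail → the flipped bit is at their intersection.

row 1, column 1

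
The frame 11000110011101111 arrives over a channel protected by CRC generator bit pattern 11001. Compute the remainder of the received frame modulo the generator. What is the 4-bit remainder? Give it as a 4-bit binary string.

1000

Modulo-2 division of 11000110011101111 by 11001:
  pos 0: 11000 XOR 11001 = 00001
  pos 4: 11100 XOR 11001 = 00101
  pos 6: 10111 XOR 11001 = 01110
  pos 7: 11101 XOR 11001 = 00100
  pos 9: 10001 XOR 11001 = 01000
  pos 10: 10001 XOR 11001 = 01000
  pos 11: 10001 XOR 11001 = 01000
  pos 12: 10001 XOR 11001 = 01000
Remainder = 1000 (nonzero — an error is detected).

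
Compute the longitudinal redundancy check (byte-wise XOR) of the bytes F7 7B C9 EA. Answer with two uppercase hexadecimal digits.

XOR the bytes together:
  start with 0xF7
  0xF7 ⊕ 0x7B = 0x8C
  0x8C ⊕ 0xC9 = 0x45
  0x45 ⊕ 0xEA = 0xAF

AF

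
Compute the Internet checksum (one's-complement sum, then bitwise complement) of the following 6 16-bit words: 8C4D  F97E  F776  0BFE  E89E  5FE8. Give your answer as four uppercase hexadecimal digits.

2E37

One's-complement addition (fold any carry out of bit 15 back into bit 0):
  0x8C4D + 0xF97E = 0x185CB → wrap carry → 0x85CC
  0x85CC + 0xF776 = 0x17D42 → wrap carry → 0x7D43
  0x7D43 + 0x0BFE = 0x08941
  0x8941 + 0xE89E = 0x171DF → wrap carry → 0x71E0
  0x71E0 + 0x5FE8 = 0x0D1C8
One's-complement sum = 0xD1C8.
Checksum = ~0xD1C8 & 0xFFFF = 0x2E37.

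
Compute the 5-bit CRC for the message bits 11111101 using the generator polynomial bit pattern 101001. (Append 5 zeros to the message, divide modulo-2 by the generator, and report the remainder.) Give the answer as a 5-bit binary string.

Append 5 zeros: 1111110100000. Divide by 101001 (XOR where the leading bit is 1):
  pos 0: 111111 XOR 101001 = 010110
  pos 1: 101100 XOR 101001 = 000101
  pos 4: 101100 XOR 101001 = 000101
  pos 7: 101000 XOR 101001 = 000001
Remainder (last 5 bits) = 00001. This is the CRC / FCS.

00001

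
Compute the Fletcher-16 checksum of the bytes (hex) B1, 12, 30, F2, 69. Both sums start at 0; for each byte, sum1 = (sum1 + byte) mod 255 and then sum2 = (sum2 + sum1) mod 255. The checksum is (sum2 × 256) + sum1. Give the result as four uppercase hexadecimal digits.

A050

Running sums (mod 255):
  after byte 0 (B1): sum1=177, sum2=177
  after byte 1 (12): sum1=195, sum2=117
  after byte 2 (30): sum1=243, sum2=105
  after byte 3 (F2): sum1=230, sum2=80
  after byte 4 (69): sum1=80, sum2=160
Checksum = sum2·256 + sum1 = 160·256 + 80 = 41040 = 0xA050.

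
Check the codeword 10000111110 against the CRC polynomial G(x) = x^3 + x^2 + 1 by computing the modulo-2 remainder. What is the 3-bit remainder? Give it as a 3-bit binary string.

010

Modulo-2 division of 10000111110 by 1101:
  pos 0: 1000 XOR 1101 = 0101
  pos 1: 1010 XOR 1101 = 0111
  pos 2: 1111 XOR 1101 = 0010
  pos 4: 1011 XOR 1101 = 0110
  pos 5: 1101 XOR 1101 = 0000
Remainder = 010 (nonzero — an error is detected).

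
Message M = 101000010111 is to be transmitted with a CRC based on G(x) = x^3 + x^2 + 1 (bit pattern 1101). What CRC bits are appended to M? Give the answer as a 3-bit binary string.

010

Append 3 zeros: 101000010111000. Divide by 1101 (XOR where the leading bit is 1):
  pos 0: 1010 XOR 1101 = 0111
  pos 1: 1110 XOR 1101 = 0011
  pos 3: 1100 XOR 1101 = 0001
  pos 6: 1101 XOR 1101 = 0000
  pos 10: 1100 XOR 1101 = 0001
Remainder (last 3 bits) = 010. This is the CRC / FCS.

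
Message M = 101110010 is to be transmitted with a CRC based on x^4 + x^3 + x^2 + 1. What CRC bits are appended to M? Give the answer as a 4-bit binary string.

1110

Append 4 zeros: 1011100100000. Divide by 11101 (XOR where the leading bit is 1):
  pos 0: 10111 XOR 11101 = 01010
  pos 1: 10100 XOR 11101 = 01001
  pos 2: 10010 XOR 11101 = 01111
  pos 3: 11111 XOR 11101 = 00010
  pos 6: 10000 XOR 11101 = 01101
  pos 7: 11010 XOR 11101 = 00111
Remainder (last 4 bits) = 1110. This is the CRC / FCS.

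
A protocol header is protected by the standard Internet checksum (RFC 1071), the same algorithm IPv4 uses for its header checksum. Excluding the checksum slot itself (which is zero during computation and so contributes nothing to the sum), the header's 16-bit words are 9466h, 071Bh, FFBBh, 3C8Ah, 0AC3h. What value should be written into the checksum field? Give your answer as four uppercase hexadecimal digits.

1D75

One's-complement addition (fold any carry out of bit 15 back into bit 0):
  0x9466 + 0x071B = 0x09B81
  0x9B81 + 0xFFBB = 0x19B3C → wrap carry → 0x9B3D
  0x9B3D + 0x3C8A = 0x0D7C7
  0xD7C7 + 0x0AC3 = 0x0E28A
One's-complement sum = 0xE28A.
Checksum = ~0xE28A & 0xFFFF = 0x1D75.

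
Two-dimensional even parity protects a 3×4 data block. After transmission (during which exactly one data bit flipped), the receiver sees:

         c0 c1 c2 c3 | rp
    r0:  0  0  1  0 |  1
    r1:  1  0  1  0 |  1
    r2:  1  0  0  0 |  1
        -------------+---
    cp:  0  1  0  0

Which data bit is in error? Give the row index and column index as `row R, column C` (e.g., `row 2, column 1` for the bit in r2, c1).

row 1, column 1

Recompute each row's even parity and compare to rp:
  r0: data parity 1, sent rp 1 → ok
  r1: data parity 0, sent rp 1 → mismatch
  r2: data parity 1, sent rp 1 → ok
Recompute each column's even parity and compare to cp:
  c0: data parity 0, sent cp 0 → ok
  c1: data parity 0, sent cp 1 → mismatch
  c2: data parity 0, sent cp 0 → ok
  c3: data parity 0, sent cp 0 → ok
Exactly one row (r1) and one column (c1) fail → the flipped bit is at their intersection.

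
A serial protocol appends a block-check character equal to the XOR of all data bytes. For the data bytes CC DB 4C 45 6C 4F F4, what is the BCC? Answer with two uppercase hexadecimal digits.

XOR the bytes together:
  start with 0xCC
  0xCC ⊕ 0xDB = 0x17
  0x17 ⊕ 0x4C = 0x5B
  0x5B ⊕ 0x45 = 0x1E
  0x1E ⊕ 0x6C = 0x72
  0x72 ⊕ 0x4F = 0x3D
  0x3D ⊕ 0xF4 = 0xC9

C9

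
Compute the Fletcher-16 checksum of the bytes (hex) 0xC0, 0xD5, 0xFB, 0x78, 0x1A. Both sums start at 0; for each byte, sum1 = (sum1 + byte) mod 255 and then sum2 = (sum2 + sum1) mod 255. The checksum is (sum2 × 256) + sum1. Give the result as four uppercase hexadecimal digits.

Running sums (mod 255):
  after byte 0 (0xC0): sum1=192, sum2=192
  after byte 1 (0xD5): sum1=150, sum2=87
  after byte 2 (0xFB): sum1=146, sum2=233
  after byte 3 (0x78): sum1=11, sum2=244
  after byte 4 (0x1A): sum1=37, sum2=26
Checksum = sum2·256 + sum1 = 26·256 + 37 = 6693 = 0x1A25.

1A25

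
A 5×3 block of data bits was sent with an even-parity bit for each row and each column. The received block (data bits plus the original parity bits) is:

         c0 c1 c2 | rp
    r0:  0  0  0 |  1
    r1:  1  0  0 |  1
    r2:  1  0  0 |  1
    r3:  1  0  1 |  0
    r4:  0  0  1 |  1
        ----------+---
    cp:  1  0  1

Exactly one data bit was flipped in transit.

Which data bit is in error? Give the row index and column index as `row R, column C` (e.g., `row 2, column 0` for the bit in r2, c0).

Recompute each row's even parity and compare to rp:
  r0: data parity 0, sent rp 1 → mismatch
  r1: data parity 1, sent rp 1 → ok
  r2: data parity 1, sent rp 1 → ok
  r3: data parity 0, sent rp 0 → ok
  r4: data parity 1, sent rp 1 → ok
Recompute each column's even parity and compare to cp:
  c0: data parity 1, sent cp 1 → ok
  c1: data parity 0, sent cp 0 → ok
  c2: data parity 0, sent cp 1 → mismatch
Exactly one row (r0) and one column (c2) fail → the flipped bit is at their intersection.

row 0, column 2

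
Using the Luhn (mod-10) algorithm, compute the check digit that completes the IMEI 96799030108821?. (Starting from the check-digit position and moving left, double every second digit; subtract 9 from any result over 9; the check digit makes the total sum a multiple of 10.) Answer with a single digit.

Partial digits right→left: 1 2 8 8 0 1 0 3 0 9 9 7 6 9
Double every second digit counting from the check-digit position (so the 1st, 3rd, 5th, ... of the partial from the right).
  doubled (with −9 where >9): 2 7 0 0 0 9 3 → sum 21
  kept as-is: 2 8 1 3 9 7 9 → sum 39
Total = 21 + 39 = 60.
Check digit = (10 − (60 mod 10)) mod 10 = 0.

0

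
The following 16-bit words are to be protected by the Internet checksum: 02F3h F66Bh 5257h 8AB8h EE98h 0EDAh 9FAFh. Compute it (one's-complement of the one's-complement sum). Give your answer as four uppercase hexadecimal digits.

One's-complement addition (fold any carry out of bit 15 back into bit 0):
  0x02F3 + 0xF66B = 0x0F95E
  0xF95E + 0x5257 = 0x14BB5 → wrap carry → 0x4BB6
  0x4BB6 + 0x8AB8 = 0x0D66E
  0xD66E + 0xEE98 = 0x1C506 → wrap carry → 0xC507
  0xC507 + 0x0EDA = 0x0D3E1
  0xD3E1 + 0x9FAF = 0x17390 → wrap carry → 0x7391
One's-complement sum = 0x7391.
Checksum = ~0x7391 & 0xFFFF = 0x8C6E.

8C6E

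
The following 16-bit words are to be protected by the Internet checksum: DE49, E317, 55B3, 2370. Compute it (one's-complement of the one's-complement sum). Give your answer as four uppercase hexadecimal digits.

One's-complement addition (fold any carry out of bit 15 back into bit 0):
  0xDE49 + 0xE317 = 0x1C160 → wrap carry → 0xC161
  0xC161 + 0x55B3 = 0x11714 → wrap carry → 0x1715
  0x1715 + 0x2370 = 0x03A85
One's-complement sum = 0x3A85.
Checksum = ~0x3A85 & 0xFFFF = 0xC57A.

C57A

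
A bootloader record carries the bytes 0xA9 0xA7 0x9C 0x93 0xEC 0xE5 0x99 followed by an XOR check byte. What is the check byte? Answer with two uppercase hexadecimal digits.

XOR the bytes together:
  start with 0xA9
  0xA9 ⊕ 0xA7 = 0x0E
  0x0E ⊕ 0x9C = 0x92
  0x92 ⊕ 0x93 = 0x01
  0x01 ⊕ 0xEC = 0xED
  0xED ⊕ 0xE5 = 0x08
  0x08 ⊕ 0x99 = 0x91

91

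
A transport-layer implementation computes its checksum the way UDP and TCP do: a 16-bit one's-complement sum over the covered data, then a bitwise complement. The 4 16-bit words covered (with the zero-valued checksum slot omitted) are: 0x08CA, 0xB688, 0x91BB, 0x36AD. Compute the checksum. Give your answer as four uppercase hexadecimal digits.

One's-complement addition (fold any carry out of bit 15 back into bit 0):
  0x08CA + 0xB688 = 0x0BF52
  0xBF52 + 0x91BB = 0x1510D → wrap carry → 0x510E
  0x510E + 0x36AD = 0x087BB
One's-complement sum = 0x87BB.
Checksum = ~0x87BB & 0xFFFF = 0x7844.

7844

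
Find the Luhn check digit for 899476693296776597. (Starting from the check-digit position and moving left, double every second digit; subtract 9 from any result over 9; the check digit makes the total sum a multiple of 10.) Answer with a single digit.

Partial digits right→left: 7 9 5 6 7 7 6 9 2 3 9 6 6 7 4 9 9 8
Double every second digit counting from the check-digit position (so the 1st, 3rd, 5th, ... of the partial from the right).
  doubled (with −9 where >9): 5 1 5 3 4 9 3 8 9 → sum 47
  kept as-is: 9 6 7 9 3 6 7 9 8 → sum 64
Total = 47 + 64 = 111.
Check digit = (10 − (111 mod 10)) mod 10 = 9.

9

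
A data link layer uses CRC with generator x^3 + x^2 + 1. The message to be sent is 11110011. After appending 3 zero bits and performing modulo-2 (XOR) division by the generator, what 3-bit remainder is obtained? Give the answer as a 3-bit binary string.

Append 3 zeros: 11110011000. Divide by 1101 (XOR where the leading bit is 1):
  pos 0: 1111 XOR 1101 = 0010
  pos 2: 1000 XOR 1101 = 0101
  pos 3: 1011 XOR 1101 = 0110
  pos 4: 1101 XOR 1101 = 0000
Remainder (last 3 bits) = 000. This is the CRC / FCS.

000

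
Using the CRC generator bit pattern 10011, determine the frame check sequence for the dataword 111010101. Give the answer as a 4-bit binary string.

1100

Append 4 zeros: 1110101010000. Divide by 10011 (XOR where the leading bit is 1):
  pos 0: 11101 XOR 10011 = 01110
  pos 1: 11100 XOR 10011 = 01111
  pos 2: 11111 XOR 10011 = 01100
  pos 3: 11000 XOR 10011 = 01011
  pos 4: 10111 XOR 10011 = 00100
  pos 6: 10000 XOR 10011 = 00011
Remainder (last 4 bits) = 1100. This is the CRC / FCS.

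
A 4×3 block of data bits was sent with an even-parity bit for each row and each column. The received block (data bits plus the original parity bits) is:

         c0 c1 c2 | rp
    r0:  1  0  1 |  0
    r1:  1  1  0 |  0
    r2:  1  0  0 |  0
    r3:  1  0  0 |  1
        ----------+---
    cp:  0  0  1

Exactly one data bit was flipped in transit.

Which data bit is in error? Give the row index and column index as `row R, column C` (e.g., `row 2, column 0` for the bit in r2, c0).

Recompute each row's even parity and compare to rp:
  r0: data parity 0, sent rp 0 → ok
  r1: data parity 0, sent rp 0 → ok
  r2: data parity 1, sent rp 0 → mismatch
  r3: data parity 1, sent rp 1 → ok
Recompute each column's even parity and compare to cp:
  c0: data parity 0, sent cp 0 → ok
  c1: data parity 1, sent cp 0 → mismatch
  c2: data parity 1, sent cp 1 → ok
Exactly one row (r2) and one column (c1) fail → the flipped bit is at their intersection.

row 2, column 1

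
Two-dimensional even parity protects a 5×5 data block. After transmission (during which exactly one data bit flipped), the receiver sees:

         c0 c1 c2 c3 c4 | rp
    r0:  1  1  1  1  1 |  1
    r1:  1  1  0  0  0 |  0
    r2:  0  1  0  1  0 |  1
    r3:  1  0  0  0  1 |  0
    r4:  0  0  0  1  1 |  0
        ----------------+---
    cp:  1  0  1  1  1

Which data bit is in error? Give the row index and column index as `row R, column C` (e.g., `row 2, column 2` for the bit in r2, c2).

Recompute each row's even parity and compare to rp:
  r0: data parity 1, sent rp 1 → ok
  r1: data parity 0, sent rp 0 → ok
  r2: data parity 0, sent rp 1 → mismatch
  r3: data parity 0, sent rp 0 → ok
  r4: data parity 0, sent rp 0 → ok
Recompute each column's even parity and compare to cp:
  c0: data parity 1, sent cp 1 → ok
  c1: data parity 1, sent cp 0 → mismatch
  c2: data parity 1, sent cp 1 → ok
  c3: data parity 1, sent cp 1 → ok
  c4: data parity 1, sent cp 1 → ok
Exactly one row (r2) and one column (c1) fail → the flipped bit is at their intersection.

row 2, column 1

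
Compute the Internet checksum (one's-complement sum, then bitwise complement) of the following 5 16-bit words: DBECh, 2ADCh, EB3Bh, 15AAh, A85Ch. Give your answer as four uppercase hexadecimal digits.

One's-complement addition (fold any carry out of bit 15 back into bit 0):
  0xDBEC + 0x2ADC = 0x106C8 → wrap carry → 0x06C9
  0x06C9 + 0xEB3B = 0x0F204
  0xF204 + 0x15AA = 0x107AE → wrap carry → 0x07AF
  0x07AF + 0xA85C = 0x0B00B
One's-complement sum = 0xB00B.
Checksum = ~0xB00B & 0xFFFF = 0x4FF4.

4FF4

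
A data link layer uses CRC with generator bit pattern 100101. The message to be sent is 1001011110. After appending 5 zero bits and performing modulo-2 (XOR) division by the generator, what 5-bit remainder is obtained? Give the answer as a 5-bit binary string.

10011

Append 5 zeros: 100101111000000. Divide by 100101 (XOR where the leading bit is 1):
  pos 0: 100101 XOR 100101 = 000000
  pos 6: 111000 XOR 100101 = 011101
  pos 7: 111010 XOR 100101 = 011111
  pos 8: 111110 XOR 100101 = 011011
  pos 9: 110110 XOR 100101 = 010011
Remainder (last 5 bits) = 10011. This is the CRC / FCS.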